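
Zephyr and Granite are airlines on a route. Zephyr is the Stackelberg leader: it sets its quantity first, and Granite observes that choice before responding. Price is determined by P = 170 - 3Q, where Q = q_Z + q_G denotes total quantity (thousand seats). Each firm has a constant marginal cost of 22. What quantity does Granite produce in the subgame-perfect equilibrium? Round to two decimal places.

12.33

Solve by backward induction. Given q_Z, the follower Granite maximises π_G = (170 - 3q_Z - 3q_G)q_G - 22q_G.
∂π_G/∂q_G = 148 - 3q_Z - 6q_G = 0 gives the reaction function q_G = (148 - 3q_Z)/6.
Zephyr substitutes q_G(q_Z) into its own profit: π_Z = q_Z(170 - 3q_Z - (148 - 3q_Z)/2) - 22q_Z = (96 - (3/2)q_Z)q_Z - 22q_Z.
The leader's first-order condition 74 - 3q_Z = 0 yields q_Z = 74/3.
Then q_G = (148 - 3·(74/3))/6 = 37/3.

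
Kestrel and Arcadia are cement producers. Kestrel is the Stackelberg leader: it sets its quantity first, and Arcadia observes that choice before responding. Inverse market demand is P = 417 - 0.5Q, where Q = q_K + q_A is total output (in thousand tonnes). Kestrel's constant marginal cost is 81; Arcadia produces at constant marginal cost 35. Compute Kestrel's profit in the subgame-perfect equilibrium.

Solve by backward induction. Given q_K, the follower Arcadia maximises π_A = (417 - (1/2)q_K - (1/2)q_A)q_A - 35q_A.
Follower FOC: 382 - (1/2)q_K - q_A = 0, so q_A(q_K) = (382 - (1/2)q_K).
The leader anticipates this reaction. Substituting into P = 417 - 0.5Q gives P = 226 - (1/4)q_K, so π_K = (226 - (1/4)q_K)q_K - 81q_K.
Leader FOC: 145 - (1/2)q_K = 0, so q_K = 290.
Then q_A = (382 - (1/2)·290) = 237.
Price P = 417 - (1/2)·527 = 307/2.
Kestrel's profit: (307/2 - 81)·290 = 21025.

21025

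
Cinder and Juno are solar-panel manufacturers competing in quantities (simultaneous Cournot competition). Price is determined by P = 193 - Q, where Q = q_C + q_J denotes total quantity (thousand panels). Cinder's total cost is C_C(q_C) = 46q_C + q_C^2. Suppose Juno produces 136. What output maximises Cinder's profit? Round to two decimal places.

2.75

With the rival's output fixed at 136, Cinder's profit is π_C = (193 - 136 - q_C)q_C - (46q_C + q_C²) = (57 - q_C)q_C - (46q_C + q_C²).
∂π_C/∂q_C = 11 - 4q_C = 0, so q_C = 11/4.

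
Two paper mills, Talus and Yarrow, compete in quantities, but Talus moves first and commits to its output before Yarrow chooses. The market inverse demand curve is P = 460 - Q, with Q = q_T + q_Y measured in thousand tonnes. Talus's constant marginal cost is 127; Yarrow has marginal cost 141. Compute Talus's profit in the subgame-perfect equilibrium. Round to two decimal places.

The follower Yarrow best-responds to any q_T: π_Y = (460 - Q)q_Y - 141q_Y.
∂π_Y/∂q_Y = 319 - q_T - 2q_Y = 0 gives the reaction function q_Y = (319 - q_T)/2.
The leader anticipates this reaction. Substituting into P = 460 - Q gives P = 601/2 - (1/2)q_T, so π_T = (601/2 - (1/2)q_T)q_T - 127q_T.
Maximising: ∂π_T/∂q_T = 347/2 - q_T = 0, giving q_T = 347/2.
Then q_Y = (319 - 347/2)/2 = 291/4.
Price P = 460 - 985/4 = 855/4.
Talus's profit: (855/4 - 127)·(347/2) = 15051.1250.

15051.13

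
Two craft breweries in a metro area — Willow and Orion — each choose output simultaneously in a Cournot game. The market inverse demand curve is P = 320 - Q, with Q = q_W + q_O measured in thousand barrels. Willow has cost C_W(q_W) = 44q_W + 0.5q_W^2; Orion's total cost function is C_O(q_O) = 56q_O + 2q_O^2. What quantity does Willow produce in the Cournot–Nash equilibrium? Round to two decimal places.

Willow's profit: π_W = (320 - Q)q_W - (44q_W + (1/2)q_W²). Setting ∂π_W/∂q_W = 0: 276 - 3q_W - (q_O) = 0.
Orion's profit: π_O = (320 - Q)q_O - (56q_O + 2q_O²). Setting ∂π_O/∂q_O = 0: 264 - 6q_O - (q_W) = 0.
Rearranging gives the reaction functions q_W = (276 - q_O)/3 and q_O = (264 - q_W)/6.
Solving the pair: q_W = 1392/17, q_O = 516/17.

81.88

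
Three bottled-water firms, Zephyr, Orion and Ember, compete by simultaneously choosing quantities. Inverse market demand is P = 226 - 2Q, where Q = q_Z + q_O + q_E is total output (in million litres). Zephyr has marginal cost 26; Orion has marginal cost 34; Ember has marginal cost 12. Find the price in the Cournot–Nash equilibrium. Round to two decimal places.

Zephyr's profit: π_Z = (226 - 2Q)q_Z - (26q_Z). Setting ∂π_Z/∂q_Z = 0: 200 - 4q_Z - 2(q_O + q_E) = 0.
Orion's profit: π_O = (226 - 2Q)q_O - (34q_O). Setting ∂π_O/∂q_O = 0: 192 - 4q_O - 2(q_Z + q_E) = 0.
Ember's first-order condition: 214 - 4q_E - 2(q_Z + q_O) = 0.
Summing all 3 equations gives 606 − 8Q = 0, hence Q = 303/4.
Back-substituting: q_Z = (200 − 303/2)/2 = 97/4, q_O = (192 − 303/2)/2 = 81/4, q_E = (214 − 303/2)/2 = 125/4.
Total output Q = 303/4, so price P = 226 - 2·(303/4) = 149/2.

74.50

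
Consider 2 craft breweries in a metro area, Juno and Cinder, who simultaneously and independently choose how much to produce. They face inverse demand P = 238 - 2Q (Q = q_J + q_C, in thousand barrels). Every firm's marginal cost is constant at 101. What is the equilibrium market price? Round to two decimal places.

146.67

Each firm earns π_i = (238 - 2Q)q_i - 101q_i.
Setting ∂π_i/∂q_i = 0 with rivals' quantities fixed: 137 - 4q_i - 2q_j = 0.
With identical firms every q_j equals q_i, so q_j = q_i and 137 = 6q_i, giving q_i = 137/6.
Total output Q = 137/3, so price P = 238 - 2·(137/3) = 440/3.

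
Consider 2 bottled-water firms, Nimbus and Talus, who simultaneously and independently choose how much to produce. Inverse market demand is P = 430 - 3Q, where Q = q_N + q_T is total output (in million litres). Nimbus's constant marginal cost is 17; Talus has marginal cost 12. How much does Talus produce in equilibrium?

47

Nimbus's profit: π_N = (430 - 3Q)q_N - (17q_N). Setting ∂π_N/∂q_N = 0: 413 - 6q_N - 3(q_T) = 0.
Talus's first-order condition: 418 - 6q_T - 3(q_N) = 0.
Rearranging gives the reaction functions q_N = (413 - 3q_T)/6 and q_T = (418 - 3q_N)/6.
Solving the pair: q_N = 136/3, q_T = 47.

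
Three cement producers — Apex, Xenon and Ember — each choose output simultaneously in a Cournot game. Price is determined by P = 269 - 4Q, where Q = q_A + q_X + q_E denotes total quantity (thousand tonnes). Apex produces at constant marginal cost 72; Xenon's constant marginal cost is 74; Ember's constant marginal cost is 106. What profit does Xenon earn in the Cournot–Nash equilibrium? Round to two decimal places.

791.02

Apex's profit: π_A = (269 - 4Q)q_A - (72q_A). Setting ∂π_A/∂q_A = 0: 197 - 8q_A - 4(q_X + q_E) = 0.
Xenon's profit: π_X = (269 - 4Q)q_X - (74q_X). Setting ∂π_X/∂q_X = 0: 195 - 8q_X - 4(q_A + q_E) = 0.
Ember's first-order condition: 163 - 8q_E - 4(q_A + q_X) = 0.
Summing all 3 equations gives 555 − 16Q = 0, hence Q = 555/16.
Back-substituting: q_A = (197 − 555/4)/4 = 233/16, q_X = (195 − 555/4)/4 = 225/16, q_E = (163 − 555/4)/4 = 97/16.
Price P = 269 - 4·(555/16) = 521/4.
Xenon's profit: (521/4 - 74)·(225/16) = 791.0156.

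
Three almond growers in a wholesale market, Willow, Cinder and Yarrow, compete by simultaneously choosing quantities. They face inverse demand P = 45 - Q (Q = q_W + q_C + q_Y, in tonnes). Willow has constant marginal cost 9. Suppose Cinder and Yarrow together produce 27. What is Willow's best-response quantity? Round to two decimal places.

With rivals' combined output fixed at 27, Willow's profit is π_W = (45 - 27 - q_W)q_W - (9q_W) = (18 - q_W)q_W - (9q_W).
∂π_W/∂q_W = 9 - 2q_W = 0, so q_W = 9/2.

4.50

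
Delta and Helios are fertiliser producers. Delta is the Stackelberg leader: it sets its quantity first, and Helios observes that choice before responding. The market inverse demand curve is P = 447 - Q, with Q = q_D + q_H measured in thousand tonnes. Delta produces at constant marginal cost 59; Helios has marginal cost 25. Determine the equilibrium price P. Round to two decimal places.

147.50

The follower Helios best-responds to any q_D: π_H = (447 - Q)q_H - 25q_H.
Setting the follower's marginal profit to zero, 422 - q_D - 2q_H = 0, i.e. q_H = (422 - q_D)/2.
Delta substitutes q_H(q_D) into its own profit: π_D = q_D(447 - q_D - (422 - q_D)/2) - 59q_D = (236 - (1/2)q_D)q_D - 59q_D.
Leader FOC: 177 - q_D = 0, so q_D = 177.
Then q_H = (422 - 177)/2 = 245/2.
Total output Q = 599/2, so price P = 447 - 599/2 = 295/2.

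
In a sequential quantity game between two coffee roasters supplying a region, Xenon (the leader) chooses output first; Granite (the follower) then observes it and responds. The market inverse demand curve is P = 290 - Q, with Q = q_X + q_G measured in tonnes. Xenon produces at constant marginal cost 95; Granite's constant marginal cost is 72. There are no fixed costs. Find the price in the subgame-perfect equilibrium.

Solve by backward induction. Given q_X, the follower Granite maximises π_G = (290 - q_X - q_G)q_G - 72q_G.
Setting the follower's marginal profit to zero, 218 - q_X - 2q_G = 0, i.e. q_G = (218 - q_X)/2.
The leader anticipates this reaction. Substituting into P = 290 - Q gives P = 181 - (1/2)q_X, so π_X = (181 - (1/2)q_X)q_X - 95q_X.
The leader's first-order condition 86 - q_X = 0 yields q_X = 86.
Then q_G = (218 - 86)/2 = 66.
Total output Q = 152, so price P = 290 - 152 = 138.

138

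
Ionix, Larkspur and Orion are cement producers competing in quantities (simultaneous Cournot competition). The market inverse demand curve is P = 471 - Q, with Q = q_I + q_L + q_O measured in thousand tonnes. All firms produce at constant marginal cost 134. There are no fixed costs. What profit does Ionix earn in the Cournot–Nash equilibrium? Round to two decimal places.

7098.06

Each firm earns π_i = (471 - Q)q_i - 134q_i.
Setting ∂π_i/∂q_i = 0 with rivals' quantities fixed: 337 - 2q_i - Σ_{j≠i} q_j = 0.
By symmetry each firm produces the same amount; substituting Σ_{j≠i} q_j = 2q_i yields q_i = 337/4.
Price P = 471 - 1011/4 = 873/4.
Ionix's profit: (873/4 - 134)·(337/4) = 7098.0625.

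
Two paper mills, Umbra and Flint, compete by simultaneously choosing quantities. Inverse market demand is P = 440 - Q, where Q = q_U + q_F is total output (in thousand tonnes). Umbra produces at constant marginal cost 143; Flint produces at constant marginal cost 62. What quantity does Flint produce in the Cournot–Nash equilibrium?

Umbra's profit: π_U = (440 - Q)q_U - (143q_U). Setting ∂π_U/∂q_U = 0: 297 - 2q_U - (q_F) = 0.
Flint's first-order condition: 378 - 2q_F - (q_U) = 0.
So q_U = (297 - q_F)/2 and q_F = (378 - q_U)/2.
Solving the pair: q_U = 72, q_F = 153.

153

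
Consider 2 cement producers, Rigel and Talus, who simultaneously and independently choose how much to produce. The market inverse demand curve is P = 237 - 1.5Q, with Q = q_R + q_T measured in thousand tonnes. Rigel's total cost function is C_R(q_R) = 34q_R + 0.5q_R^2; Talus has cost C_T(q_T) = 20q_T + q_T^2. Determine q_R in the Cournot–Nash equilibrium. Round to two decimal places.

Rigel's profit: π_R = (237 - 1.5Q)q_R - (34q_R + (1/2)q_R²). Setting ∂π_R/∂q_R = 0: 203 - 4q_R - (3/2)(q_T) = 0.
Talus's first-order condition: 217 - 5q_T - (3/2)(q_R) = 0.
Best responses: q_R = (203 - (3/2)q_T)/4, q_T = (217 - (3/2)q_R)/5.
Substituting one into the other gives q_R = 38.8451 and q_T = 31.7465.

38.85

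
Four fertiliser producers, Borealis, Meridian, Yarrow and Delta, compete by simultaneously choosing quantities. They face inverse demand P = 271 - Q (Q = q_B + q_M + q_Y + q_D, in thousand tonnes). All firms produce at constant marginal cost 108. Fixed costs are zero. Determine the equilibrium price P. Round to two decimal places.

140.60

A representative firm's profit is π_i = q_i(271 - Q) - 108q_i.
Setting ∂π_i/∂q_i = 0 with rivals' quantities fixed: 163 - 2q_i - Σ_{j≠i} q_j = 0.
By symmetry each firm produces the same amount; substituting Σ_{j≠i} q_j = 3q_i yields q_i = 163/5.
Total output Q = 652/5, so price P = 271 - 652/5 = 703/5.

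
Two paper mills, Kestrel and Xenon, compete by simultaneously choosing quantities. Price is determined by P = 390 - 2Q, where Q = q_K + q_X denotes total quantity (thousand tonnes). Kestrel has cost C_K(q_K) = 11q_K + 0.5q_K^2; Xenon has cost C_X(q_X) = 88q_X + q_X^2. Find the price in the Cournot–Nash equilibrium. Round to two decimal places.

203.69

Kestrel's profit: π_K = (390 - 2Q)q_K - (11q_K + (1/2)q_K²). Setting ∂π_K/∂q_K = 0: 379 - 5q_K - 2(q_X) = 0.
Xenon's profit: π_X = (390 - 2Q)q_X - (88q_X + q_X²). Setting ∂π_X/∂q_X = 0: 302 - 6q_X - 2(q_K) = 0.
Best responses: q_K = (379 - 2q_X)/5, q_X = (302 - 2q_K)/6.
Solving the pair: q_K = 835/13, q_X = 376/13.
Total output Q = 1211/13, so price P = 390 - 2·(1211/13) = 203.6923.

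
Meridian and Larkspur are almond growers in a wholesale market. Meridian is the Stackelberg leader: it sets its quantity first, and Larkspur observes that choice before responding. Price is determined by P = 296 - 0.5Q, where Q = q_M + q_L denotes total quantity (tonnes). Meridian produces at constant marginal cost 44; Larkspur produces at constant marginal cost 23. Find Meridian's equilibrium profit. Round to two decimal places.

13340.25

The follower Larkspur best-responds to any q_M: π_L = (296 - 0.5Q)q_L - 23q_L.
Follower FOC: 273 - (1/2)q_M - q_L = 0, so q_L(q_M) = (273 - (1/2)q_M).
Meridian substitutes q_L(q_M) into its own profit: π_M = q_M(296 - (1/2)q_M - (273 - (1/2)q_M)/2) - 44q_M = (319/2 - (1/4)q_M)q_M - 44q_M.
Leader FOC: 231/2 - (1/2)q_M = 0, so q_M = 231.
Then q_L = (273 - (1/2)·231) = 315/2.
Price P = 296 - (1/2)·(777/2) = 407/4.
Meridian's profit: (407/4 - 44)·231 = 13340.2500.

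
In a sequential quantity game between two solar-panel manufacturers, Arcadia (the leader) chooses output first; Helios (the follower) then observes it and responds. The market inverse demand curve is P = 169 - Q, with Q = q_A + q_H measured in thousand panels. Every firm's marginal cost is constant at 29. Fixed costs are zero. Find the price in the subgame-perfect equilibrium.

Solve by backward induction. Given q_A, the follower Helios maximises π_H = (169 - q_A - q_H)q_H - 29q_H.
Follower FOC: 140 - q_A - 2q_H = 0, so q_H(q_A) = (140 - q_A)/2.
Arcadia substitutes q_H(q_A) into its own profit: π_A = q_A(169 - q_A - (140 - q_A)/2) - 29q_A = (99 - (1/2)q_A)q_A - 29q_A.
Maximising: ∂π_A/∂q_A = 70 - q_A = 0, giving q_A = 70.
Then q_H = (140 - 70)/2 = 35.
Total output Q = 105, so price P = 169 - 105 = 64.

64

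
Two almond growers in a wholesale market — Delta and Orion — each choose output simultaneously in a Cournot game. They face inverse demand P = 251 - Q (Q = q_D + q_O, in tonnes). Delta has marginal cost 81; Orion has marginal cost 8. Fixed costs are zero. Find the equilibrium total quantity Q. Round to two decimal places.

Delta's profit: π_D = (251 - Q)q_D - (81q_D). Setting ∂π_D/∂q_D = 0: 170 - 2q_D - (q_O) = 0.
Orion's first-order condition: 243 - 2q_O - (q_D) = 0.
Best responses: q_D = (170 - q_O)/2, q_O = (243 - q_D)/2.
Substituting one into the other gives q_D = 97/3 and q_O = 316/3.
Total output Q = 97/3 + 316/3 = 413/3.

137.67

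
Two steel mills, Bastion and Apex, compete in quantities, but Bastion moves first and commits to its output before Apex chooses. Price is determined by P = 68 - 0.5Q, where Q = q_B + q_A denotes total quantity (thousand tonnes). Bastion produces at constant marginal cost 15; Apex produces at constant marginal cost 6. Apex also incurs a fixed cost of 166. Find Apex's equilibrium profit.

634

Solve by backward induction. Given q_B, the follower Apex maximises π_A = (68 - (1/2)q_B - (1/2)q_A)q_A - 6q_A.
Setting the follower's marginal profit to zero, 62 - (1/2)q_B - q_A = 0, i.e. q_A = (62 - (1/2)q_B).
The leader anticipates this reaction. Substituting into P = 68 - 0.5Q gives P = 37 - (1/4)q_B, so π_B = (37 - (1/4)q_B)q_B - 15q_B.
Maximising: ∂π_B/∂q_B = 22 - (1/2)q_B = 0, giving q_B = 44.
Then q_A = (62 - (1/2)·44) = 40.
Price P = 68 - (1/2)·84 = 26.
Apex's profit: (26 - 6)·40 - 166 = 634.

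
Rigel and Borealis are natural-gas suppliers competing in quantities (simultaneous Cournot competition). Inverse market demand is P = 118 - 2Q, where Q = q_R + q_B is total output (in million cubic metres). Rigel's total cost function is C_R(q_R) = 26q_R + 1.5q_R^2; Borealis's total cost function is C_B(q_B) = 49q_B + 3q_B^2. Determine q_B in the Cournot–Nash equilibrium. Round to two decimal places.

Rigel's profit: π_R = (118 - 2Q)q_R - (26q_R + (3/2)q_R²). Setting ∂π_R/∂q_R = 0: 92 - 7q_R - 2(q_B) = 0.
Borealis's first-order condition: 69 - 10q_B - 2(q_R) = 0.
Rearranging gives the reaction functions q_R = (92 - 2q_B)/7 and q_B = (69 - 2q_R)/10.
Solving the pair: q_R = 391/33, q_B = 299/66.

4.53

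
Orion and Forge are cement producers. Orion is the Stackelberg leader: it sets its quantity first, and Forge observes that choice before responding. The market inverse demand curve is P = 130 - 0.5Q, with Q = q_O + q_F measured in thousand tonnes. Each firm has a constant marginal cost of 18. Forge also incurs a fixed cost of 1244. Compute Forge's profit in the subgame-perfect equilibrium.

324

The follower Forge best-responds to any q_O: π_F = (130 - 0.5Q)q_F - 18q_F.
∂π_F/∂q_F = 112 - (1/2)q_O - q_F = 0 gives the reaction function q_F = (112 - (1/2)q_O).
Orion substitutes q_F(q_O) into its own profit: π_O = q_O(130 - (1/2)q_O - (112 - (1/2)q_O)/2) - 18q_O = (74 - (1/4)q_O)q_O - 18q_O.
Leader FOC: 56 - (1/2)q_O = 0, so q_O = 112.
Then q_F = (112 - (1/2)·112) = 56.
Price P = 130 - (1/2)·168 = 46.
Forge's profit: (46 - 18)·56 - 1244 = 324.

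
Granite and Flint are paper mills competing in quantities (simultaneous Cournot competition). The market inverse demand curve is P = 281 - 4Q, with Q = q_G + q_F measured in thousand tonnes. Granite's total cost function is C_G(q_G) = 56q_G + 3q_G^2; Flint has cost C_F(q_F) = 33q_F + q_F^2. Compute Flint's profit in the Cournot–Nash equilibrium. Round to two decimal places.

2151.14

Granite's profit: π_G = (281 - 4Q)q_G - (56q_G + 3q_G²). Setting ∂π_G/∂q_G = 0: 225 - 14q_G - 4(q_F) = 0.
Flint's first-order condition: 248 - 10q_F - 4(q_G) = 0.
Best responses: q_G = (225 - 4q_F)/14, q_F = (248 - 4q_G)/10.
Substituting one into the other gives q_G = 629/62 and q_F = 643/31.
Price P = 281 - 4·(1915/62) = 157.4516.
Flint's profit: 157.4516·(643/31) - 33·(643/31) - (643/31)² = 2151.1394.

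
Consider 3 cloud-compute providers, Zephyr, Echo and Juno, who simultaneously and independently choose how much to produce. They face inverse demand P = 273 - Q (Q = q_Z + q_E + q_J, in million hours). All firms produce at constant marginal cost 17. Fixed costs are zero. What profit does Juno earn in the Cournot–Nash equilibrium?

A representative firm's profit is π_i = q_i(273 - Q) - 17q_i.
Setting ∂π_i/∂q_i = 0 with rivals' quantities fixed: 256 - 2q_i - Σ_{j≠i} q_j = 0.
By symmetry each firm produces the same amount; substituting Σ_{j≠i} q_j = 2q_i yields q_i = 256/4 = 64.
Price P = 273 - 192 = 81.
Juno's profit: (81 - 17)·64 = 4096.

4096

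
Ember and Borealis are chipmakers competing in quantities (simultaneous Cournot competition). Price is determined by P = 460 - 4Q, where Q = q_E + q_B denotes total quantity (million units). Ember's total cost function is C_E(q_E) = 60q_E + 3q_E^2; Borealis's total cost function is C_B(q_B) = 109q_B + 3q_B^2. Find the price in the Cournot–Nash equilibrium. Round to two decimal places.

Ember's profit: π_E = (460 - 4Q)q_E - (60q_E + 3q_E²). Setting ∂π_E/∂q_E = 0: 400 - 14q_E - 4(q_B) = 0.
Borealis's profit: π_B = (460 - 4Q)q_B - (109q_B + 3q_B²). Setting ∂π_B/∂q_B = 0: 351 - 14q_B - 4(q_E) = 0.
Best responses: q_E = (400 - 4q_B)/14, q_B = (351 - 4q_E)/14.
Solving the pair: q_E = 1049/45, q_B = 1657/90.
Total output Q = 751/18, so price P = 460 - 4·(751/18) = 293.1111.

293.11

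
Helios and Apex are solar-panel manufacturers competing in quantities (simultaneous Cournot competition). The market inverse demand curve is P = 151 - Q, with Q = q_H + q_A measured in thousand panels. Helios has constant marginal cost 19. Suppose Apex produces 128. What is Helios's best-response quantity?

2

With the rival's output fixed at 128, Helios's profit is π_H = (151 - 128 - q_H)q_H - (19q_H) = (23 - q_H)q_H - (19q_H).
∂π_H/∂q_H = 4 - 2q_H = 0, so q_H = 2.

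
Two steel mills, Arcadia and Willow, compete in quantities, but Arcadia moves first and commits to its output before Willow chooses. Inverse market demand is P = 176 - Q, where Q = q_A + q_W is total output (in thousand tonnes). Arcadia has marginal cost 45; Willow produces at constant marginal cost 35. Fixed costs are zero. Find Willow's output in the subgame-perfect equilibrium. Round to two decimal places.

40.25

The follower Willow best-responds to any q_A: π_W = (176 - Q)q_W - 35q_W.
Setting the follower's marginal profit to zero, 141 - q_A - 2q_W = 0, i.e. q_W = (141 - q_A)/2.
The leader anticipates this reaction. Substituting into P = 176 - Q gives P = 211/2 - (1/2)q_A, so π_A = (211/2 - (1/2)q_A)q_A - 45q_A.
Leader FOC: 121/2 - q_A = 0, so q_A = 121/2.
Then q_W = (141 - 121/2)/2 = 161/4.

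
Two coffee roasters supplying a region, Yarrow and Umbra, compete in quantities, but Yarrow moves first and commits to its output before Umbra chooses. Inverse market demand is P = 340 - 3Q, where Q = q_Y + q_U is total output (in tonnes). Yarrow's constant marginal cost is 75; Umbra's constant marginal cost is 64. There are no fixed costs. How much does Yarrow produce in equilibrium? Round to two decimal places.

42.33

The follower Umbra best-responds to any q_Y: π_U = (340 - 3Q)q_U - 64q_U.
Setting the follower's marginal profit to zero, 276 - 3q_Y - 6q_U = 0, i.e. q_U = (276 - 3q_Y)/6.
Yarrow substitutes q_U(q_Y) into its own profit: π_Y = q_Y(340 - 3q_Y - (276 - 3q_Y)/2) - 75q_Y = (202 - (3/2)q_Y)q_Y - 75q_Y.
The leader's first-order condition 127 - 3q_Y = 0 yields q_Y = 127/3.
Then q_U = (276 - 3·(127/3))/6 = 149/6.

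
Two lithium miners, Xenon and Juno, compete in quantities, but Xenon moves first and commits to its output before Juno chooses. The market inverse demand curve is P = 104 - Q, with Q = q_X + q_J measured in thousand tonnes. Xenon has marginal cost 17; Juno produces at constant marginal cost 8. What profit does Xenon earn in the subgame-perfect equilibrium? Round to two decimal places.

The follower Juno best-responds to any q_X: π_J = (104 - Q)q_J - 8q_J.
Setting the follower's marginal profit to zero, 96 - q_X - 2q_J = 0, i.e. q_J = (96 - q_X)/2.
The leader anticipates this reaction. Substituting into P = 104 - Q gives P = 56 - (1/2)q_X, so π_X = (56 - (1/2)q_X)q_X - 17q_X.
Leader FOC: 39 - q_X = 0, so q_X = 39.
Then q_J = (96 - 39)/2 = 57/2.
Price P = 104 - 135/2 = 73/2.
Xenon's profit: (73/2 - 17)·39 = 1521/2.

760.50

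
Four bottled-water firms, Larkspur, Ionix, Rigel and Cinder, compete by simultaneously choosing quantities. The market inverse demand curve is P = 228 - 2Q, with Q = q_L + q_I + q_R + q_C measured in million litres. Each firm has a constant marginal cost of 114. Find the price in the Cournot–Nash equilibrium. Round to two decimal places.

A representative firm's profit is π_i = q_i(228 - 2Q) - 114q_i.
First-order condition (treating rivals' output as given): 114 - 4q_i - 2·Σ_{j≠i} q_j = 0.
By symmetry each firm produces the same amount; substituting Σ_{j≠i} q_j = 3q_i yields q_i = 114/10 = 57/5.
Total output Q = 228/5, so price P = 228 - 2·(228/5) = 684/5.

136.80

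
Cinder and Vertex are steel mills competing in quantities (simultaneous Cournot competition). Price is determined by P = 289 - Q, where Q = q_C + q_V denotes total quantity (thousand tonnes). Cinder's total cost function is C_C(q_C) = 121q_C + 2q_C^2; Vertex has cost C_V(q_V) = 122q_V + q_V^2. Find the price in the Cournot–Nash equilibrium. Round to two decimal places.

230.78

Cinder's profit: π_C = (289 - Q)q_C - (121q_C + 2q_C²). Setting ∂π_C/∂q_C = 0: 168 - 6q_C - (q_V) = 0.
Vertex's profit: π_V = (289 - Q)q_V - (122q_V + q_V²). Setting ∂π_V/∂q_V = 0: 167 - 4q_V - (q_C) = 0.
Rearranging gives the reaction functions q_C = (168 - q_V)/6 and q_V = (167 - q_C)/4.
Substituting one into the other gives q_C = 505/23 and q_V = 834/23.
Total output Q = 1339/23, so price P = 289 - 1339/23 = 230.7826.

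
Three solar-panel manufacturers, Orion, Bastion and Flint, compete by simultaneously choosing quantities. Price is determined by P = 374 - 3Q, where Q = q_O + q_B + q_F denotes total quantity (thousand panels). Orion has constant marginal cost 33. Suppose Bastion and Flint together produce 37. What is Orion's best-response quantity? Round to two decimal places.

With rivals' combined output fixed at 37, Orion's profit is π_O = (374 - 3·37 - 3q_O)q_O - (33q_O) = (263 - 3q_O)q_O - (33q_O).
∂π_O/∂q_O = 230 - 6q_O = 0, so q_O = 115/3.

38.33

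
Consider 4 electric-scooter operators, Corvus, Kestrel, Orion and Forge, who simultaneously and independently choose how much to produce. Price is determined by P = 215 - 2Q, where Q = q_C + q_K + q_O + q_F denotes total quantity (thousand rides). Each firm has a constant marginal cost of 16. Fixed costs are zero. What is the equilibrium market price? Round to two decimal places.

Each firm earns π_i = (215 - 2Q)q_i - 16q_i.
Setting ∂π_i/∂q_i = 0 with rivals' quantities fixed: 199 - 4q_i - 2·Σ_{j≠i} q_j = 0.
By symmetry each firm produces the same amount; substituting Σ_{j≠i} q_j = 3q_i yields q_i = 199/10.
Total output Q = 398/5, so price P = 215 - 2·(398/5) = 279/5.

55.80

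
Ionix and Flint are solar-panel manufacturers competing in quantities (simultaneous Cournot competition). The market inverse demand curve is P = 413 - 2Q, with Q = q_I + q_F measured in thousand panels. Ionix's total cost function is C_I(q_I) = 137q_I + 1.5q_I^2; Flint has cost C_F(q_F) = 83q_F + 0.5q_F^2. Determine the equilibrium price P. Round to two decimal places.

253.13

Ionix's profit: π_I = (413 - 2Q)q_I - (137q_I + (3/2)q_I²). Setting ∂π_I/∂q_I = 0: 276 - 7q_I - 2(q_F) = 0.
Flint's profit: π_F = (413 - 2Q)q_F - (83q_F + (1/2)q_F²). Setting ∂π_F/∂q_F = 0: 330 - 5q_F - 2(q_I) = 0.
So q_I = (276 - 2q_F)/7 and q_F = (330 - 2q_I)/5.
Substituting one into the other gives q_I = 720/31 and q_F = 1758/31.
Total output Q = 79.9355, so price P = 413 - 2·79.9355 = 253.1290.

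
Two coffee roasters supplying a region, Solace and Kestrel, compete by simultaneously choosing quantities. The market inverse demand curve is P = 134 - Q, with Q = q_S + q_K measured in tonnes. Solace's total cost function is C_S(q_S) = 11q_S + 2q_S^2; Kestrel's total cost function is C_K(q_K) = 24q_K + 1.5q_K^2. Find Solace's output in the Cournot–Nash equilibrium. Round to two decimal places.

Solace's profit: π_S = (134 - Q)q_S - (11q_S + 2q_S²). Setting ∂π_S/∂q_S = 0: 123 - 6q_S - (q_K) = 0.
Kestrel's first-order condition: 110 - 5q_K - (q_S) = 0.
Best responses: q_S = (123 - q_K)/6, q_K = (110 - q_S)/5.
Solving the pair: q_S = 505/29, q_K = 537/29.

17.41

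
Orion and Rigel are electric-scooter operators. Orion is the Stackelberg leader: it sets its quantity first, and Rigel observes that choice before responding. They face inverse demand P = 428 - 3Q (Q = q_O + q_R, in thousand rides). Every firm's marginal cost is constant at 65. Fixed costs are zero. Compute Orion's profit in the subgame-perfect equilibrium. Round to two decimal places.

5490.38

The follower Rigel best-responds to any q_O: π_R = (428 - 3Q)q_R - 65q_R.
Follower FOC: 363 - 3q_O - 6q_R = 0, so q_R(q_O) = (363 - 3q_O)/6.
The leader anticipates this reaction. Substituting into P = 428 - 3Q gives P = 493/2 - (3/2)q_O, so π_O = (493/2 - (3/2)q_O)q_O - 65q_O.
Leader FOC: 363/2 - 3q_O = 0, so q_O = 121/2.
Then q_R = (363 - 3·(121/2))/6 = 121/4.
Price P = 428 - 3·(363/4) = 623/4.
Orion's profit: (623/4 - 65)·(121/2) = 5490.3750.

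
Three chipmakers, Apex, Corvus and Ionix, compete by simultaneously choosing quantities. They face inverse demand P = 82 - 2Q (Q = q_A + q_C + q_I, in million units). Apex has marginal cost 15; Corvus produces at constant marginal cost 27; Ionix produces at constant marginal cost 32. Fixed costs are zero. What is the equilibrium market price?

Apex's profit: π_A = (82 - 2Q)q_A - (15q_A). Setting ∂π_A/∂q_A = 0: 67 - 4q_A - 2(q_C + q_I) = 0.
Corvus's profit: π_C = (82 - 2Q)q_C - (27q_C). Setting ∂π_C/∂q_C = 0: 55 - 4q_C - 2(q_A + q_I) = 0.
Ionix's profit: π_I = (82 - 2Q)q_I - (32q_I). Setting ∂π_I/∂q_I = 0: 50 - 4q_I - 2(q_A + q_C) = 0.
Adding the 3 conditions: 172 − 4Q − 4Q = 0, i.e. Q = 43/2.
Back-substituting: q_A = (67 − 43)/2 = 12, q_C = (55 − 43)/2 = 6, q_I = (50 − 43)/2 = 7/2.
Total output Q = 43/2, so price P = 82 - 2·(43/2) = 39.

39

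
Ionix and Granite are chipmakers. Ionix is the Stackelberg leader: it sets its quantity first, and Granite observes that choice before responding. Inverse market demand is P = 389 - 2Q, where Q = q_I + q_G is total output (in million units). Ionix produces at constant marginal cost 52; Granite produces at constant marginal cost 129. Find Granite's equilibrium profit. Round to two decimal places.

351.13

Solve by backward induction. Given q_I, the follower Granite maximises π_G = (389 - 2q_I - 2q_G)q_G - 129q_G.
Setting the follower's marginal profit to zero, 260 - 2q_I - 4q_G = 0, i.e. q_G = (260 - 2q_I)/4.
The leader anticipates this reaction. Substituting into P = 389 - 2Q gives P = 259 - q_I, so π_I = (259 - q_I)q_I - 52q_I.
Maximising: ∂π_I/∂q_I = 207 - 2q_I = 0, giving q_I = 207/2.
Then q_G = (260 - 2·(207/2))/4 = 53/4.
Price P = 389 - 2·(467/4) = 311/2.
Granite's profit: (311/2 - 129)·(53/4) = 351.1250.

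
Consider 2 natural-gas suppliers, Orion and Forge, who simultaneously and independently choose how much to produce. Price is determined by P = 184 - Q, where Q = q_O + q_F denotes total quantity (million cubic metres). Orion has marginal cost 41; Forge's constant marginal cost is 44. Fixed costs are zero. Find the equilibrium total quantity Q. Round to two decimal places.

94.33

Orion's profit: π_O = (184 - Q)q_O - (41q_O). Setting ∂π_O/∂q_O = 0: 143 - 2q_O - (q_F) = 0.
Forge's first-order condition: 140 - 2q_F - (q_O) = 0.
Best responses: q_O = (143 - q_F)/2, q_F = (140 - q_O)/2.
Solving the pair: q_O = 146/3, q_F = 137/3.
Total output Q = 146/3 + 137/3 = 283/3.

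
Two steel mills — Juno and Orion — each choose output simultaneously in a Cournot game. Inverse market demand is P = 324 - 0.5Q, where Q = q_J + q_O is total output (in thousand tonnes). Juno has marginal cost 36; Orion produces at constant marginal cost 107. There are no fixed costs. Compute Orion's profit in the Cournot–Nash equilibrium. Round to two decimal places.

4736.89

Juno's profit: π_J = (324 - 0.5Q)q_J - (36q_J). Setting ∂π_J/∂q_J = 0: 288 - q_J - (1/2)(q_O) = 0.
Orion's profit: π_O = (324 - 0.5Q)q_O - (107q_O). Setting ∂π_O/∂q_O = 0: 217 - q_O - (1/2)(q_J) = 0.
Best responses: q_J = (288 - (1/2)q_O), q_O = (217 - (1/2)q_J).
Solving the pair: q_J = 718/3, q_O = 292/3.
Price P = 324 - (1/2)·(1010/3) = 467/3.
Orion's profit: (467/3 - 107)·(292/3) = 4736.8889.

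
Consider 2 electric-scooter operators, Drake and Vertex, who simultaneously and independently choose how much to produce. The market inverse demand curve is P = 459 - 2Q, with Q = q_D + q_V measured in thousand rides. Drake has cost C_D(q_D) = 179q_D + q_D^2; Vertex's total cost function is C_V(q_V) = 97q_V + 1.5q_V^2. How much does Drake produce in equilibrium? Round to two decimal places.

Drake's profit: π_D = (459 - 2Q)q_D - (179q_D + q_D²). Setting ∂π_D/∂q_D = 0: 280 - 6q_D - 2(q_V) = 0.
Vertex's first-order condition: 362 - 7q_V - 2(q_D) = 0.
So q_D = (280 - 2q_V)/6 and q_V = (362 - 2q_D)/7.
Substituting one into the other gives q_D = 618/19 and q_V = 806/19.

32.53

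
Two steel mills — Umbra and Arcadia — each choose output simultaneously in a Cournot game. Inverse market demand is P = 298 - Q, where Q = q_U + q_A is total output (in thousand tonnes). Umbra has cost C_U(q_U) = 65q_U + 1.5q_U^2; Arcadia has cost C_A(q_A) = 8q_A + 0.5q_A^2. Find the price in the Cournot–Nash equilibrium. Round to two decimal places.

181.86

Umbra's profit: π_U = (298 - Q)q_U - (65q_U + (3/2)q_U²). Setting ∂π_U/∂q_U = 0: 233 - 5q_U - (q_A) = 0.
Arcadia's first-order condition: 290 - 3q_A - (q_U) = 0.
So q_U = (233 - q_A)/5 and q_A = (290 - q_U)/3.
Substituting one into the other gives q_U = 409/14 and q_A = 1217/14.
Total output Q = 813/7, so price P = 298 - 813/7 = 1273/7.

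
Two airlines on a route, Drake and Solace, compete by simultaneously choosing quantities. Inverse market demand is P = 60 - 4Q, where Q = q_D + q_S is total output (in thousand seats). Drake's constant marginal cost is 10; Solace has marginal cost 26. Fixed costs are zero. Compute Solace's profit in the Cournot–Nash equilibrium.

9

Drake's profit: π_D = (60 - 4Q)q_D - (10q_D). Setting ∂π_D/∂q_D = 0: 50 - 8q_D - 4(q_S) = 0.
Solace's first-order condition: 34 - 8q_S - 4(q_D) = 0.
Rearranging gives the reaction functions q_D = (50 - 4q_S)/8 and q_S = (34 - 4q_D)/8.
Solving the pair: q_D = 11/2, q_S = 3/2.
Price P = 60 - 4·7 = 32.
Solace's profit: (32 - 26)·(3/2) = 9.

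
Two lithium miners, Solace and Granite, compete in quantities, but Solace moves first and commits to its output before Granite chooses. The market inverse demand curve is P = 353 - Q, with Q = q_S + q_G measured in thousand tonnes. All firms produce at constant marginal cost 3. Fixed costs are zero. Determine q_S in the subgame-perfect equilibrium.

The follower Granite best-responds to any q_S: π_G = (353 - Q)q_G - 3q_G.
∂π_G/∂q_G = 350 - q_S - 2q_G = 0 gives the reaction function q_G = (350 - q_S)/2.
Solace substitutes q_G(q_S) into its own profit: π_S = q_S(353 - q_S - (350 - q_S)/2) - 3q_S = (178 - (1/2)q_S)q_S - 3q_S.
The leader's first-order condition 175 - q_S = 0 yields q_S = 175.
Then q_G = (350 - 175)/2 = 175/2.

175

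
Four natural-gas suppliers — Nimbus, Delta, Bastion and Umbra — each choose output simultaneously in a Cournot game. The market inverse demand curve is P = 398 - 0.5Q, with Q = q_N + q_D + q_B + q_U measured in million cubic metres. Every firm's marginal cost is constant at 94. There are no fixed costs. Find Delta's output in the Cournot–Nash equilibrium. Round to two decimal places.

Each firm earns π_i = (398 - 0.5Q)q_i - 94q_i.
First-order condition (treating rivals' output as given): 304 - q_i - (1/2)·Σ_{j≠i} q_j = 0.
By symmetry each firm produces the same amount; substituting Σ_{j≠i} q_j = 3q_i yields q_i = 304/(5/2) = 608/5.

121.60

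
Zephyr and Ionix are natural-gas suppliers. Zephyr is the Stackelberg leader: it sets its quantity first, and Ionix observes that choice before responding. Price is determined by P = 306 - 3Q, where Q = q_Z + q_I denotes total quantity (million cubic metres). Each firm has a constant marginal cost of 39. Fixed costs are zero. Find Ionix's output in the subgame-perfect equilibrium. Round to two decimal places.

The follower Ionix best-responds to any q_Z: π_I = (306 - 3Q)q_I - 39q_I.
∂π_I/∂q_I = 267 - 3q_Z - 6q_I = 0 gives the reaction function q_I = (267 - 3q_Z)/6.
The leader anticipates this reaction. Substituting into P = 306 - 3Q gives P = 345/2 - (3/2)q_Z, so π_Z = (345/2 - (3/2)q_Z)q_Z - 39q_Z.
Maximising: ∂π_Z/∂q_Z = 267/2 - 3q_Z = 0, giving q_Z = 89/2.
Then q_I = (267 - 3·(89/2))/6 = 89/4.

22.25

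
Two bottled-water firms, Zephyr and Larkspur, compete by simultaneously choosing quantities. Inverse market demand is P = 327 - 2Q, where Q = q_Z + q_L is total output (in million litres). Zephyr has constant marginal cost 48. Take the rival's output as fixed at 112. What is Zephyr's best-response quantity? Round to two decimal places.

13.75

With the rival's output fixed at 112, Zephyr's profit is π_Z = (327 - 2·112 - 2q_Z)q_Z - (48q_Z) = (103 - 2q_Z)q_Z - (48q_Z).
∂π_Z/∂q_Z = 55 - 4q_Z = 0, so q_Z = 55/4.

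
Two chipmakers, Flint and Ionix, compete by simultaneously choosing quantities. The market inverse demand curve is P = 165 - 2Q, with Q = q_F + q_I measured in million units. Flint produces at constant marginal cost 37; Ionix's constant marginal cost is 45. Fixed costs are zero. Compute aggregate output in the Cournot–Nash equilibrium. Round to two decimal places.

41.33

Flint's profit: π_F = (165 - 2Q)q_F - (37q_F). Setting ∂π_F/∂q_F = 0: 128 - 4q_F - 2(q_I) = 0.
Ionix's profit: π_I = (165 - 2Q)q_I - (45q_I). Setting ∂π_I/∂q_I = 0: 120 - 4q_I - 2(q_F) = 0.
So q_F = (128 - 2q_I)/4 and q_I = (120 - 2q_F)/4.
Solving the pair: q_F = 68/3, q_I = 56/3.
Total output Q = 68/3 + 56/3 = 124/3.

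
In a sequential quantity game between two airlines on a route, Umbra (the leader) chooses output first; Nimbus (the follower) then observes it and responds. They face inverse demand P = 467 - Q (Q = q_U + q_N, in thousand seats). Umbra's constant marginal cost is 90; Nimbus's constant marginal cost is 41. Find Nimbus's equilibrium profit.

The follower Nimbus best-responds to any q_U: π_N = (467 - Q)q_N - 41q_N.
Setting the follower's marginal profit to zero, 426 - q_U - 2q_N = 0, i.e. q_N = (426 - q_U)/2.
Umbra substitutes q_N(q_U) into its own profit: π_U = q_U(467 - q_U - (426 - q_U)/2) - 90q_U = (254 - (1/2)q_U)q_U - 90q_U.
Leader FOC: 164 - q_U = 0, so q_U = 164.
Then q_N = (426 - 164)/2 = 131.
Price P = 467 - 295 = 172.
Nimbus's profit: (172 - 41)·131 = 17161.

17161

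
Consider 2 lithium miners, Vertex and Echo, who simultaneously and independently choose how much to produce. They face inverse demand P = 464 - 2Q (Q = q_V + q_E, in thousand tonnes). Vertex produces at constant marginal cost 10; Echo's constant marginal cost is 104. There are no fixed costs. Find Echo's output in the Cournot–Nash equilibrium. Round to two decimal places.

Vertex's profit: π_V = (464 - 2Q)q_V - (10q_V). Setting ∂π_V/∂q_V = 0: 454 - 4q_V - 2(q_E) = 0.
Echo's first-order condition: 360 - 4q_E - 2(q_V) = 0.
So q_V = (454 - 2q_E)/4 and q_E = (360 - 2q_V)/4.
Substituting one into the other gives q_V = 274/3 and q_E = 133/3.

44.33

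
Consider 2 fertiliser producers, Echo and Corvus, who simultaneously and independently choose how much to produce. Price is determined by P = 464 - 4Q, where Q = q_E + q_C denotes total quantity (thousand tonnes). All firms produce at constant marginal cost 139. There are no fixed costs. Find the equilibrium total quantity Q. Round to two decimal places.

Each firm earns π_i = (464 - 4Q)q_i - 139q_i.
Setting ∂π_i/∂q_i = 0 with rivals' quantities fixed: 325 - 8q_i - 4q_j = 0.
With identical firms every q_j equals q_i, so q_j = q_i and 325 = 12q_i, giving q_i = 325/12.
Total output Q = 325/12 + 325/12 = 325/6.

54.17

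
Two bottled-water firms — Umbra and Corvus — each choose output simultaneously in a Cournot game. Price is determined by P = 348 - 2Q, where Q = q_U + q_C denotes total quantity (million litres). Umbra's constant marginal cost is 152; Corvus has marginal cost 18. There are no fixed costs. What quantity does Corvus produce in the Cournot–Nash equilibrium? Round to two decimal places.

Umbra's profit: π_U = (348 - 2Q)q_U - (152q_U). Setting ∂π_U/∂q_U = 0: 196 - 4q_U - 2(q_C) = 0.
Corvus's first-order condition: 330 - 4q_C - 2(q_U) = 0.
Best responses: q_U = (196 - 2q_C)/4, q_C = (330 - 2q_U)/4.
Solving the pair: q_U = 31/3, q_C = 232/3.

77.33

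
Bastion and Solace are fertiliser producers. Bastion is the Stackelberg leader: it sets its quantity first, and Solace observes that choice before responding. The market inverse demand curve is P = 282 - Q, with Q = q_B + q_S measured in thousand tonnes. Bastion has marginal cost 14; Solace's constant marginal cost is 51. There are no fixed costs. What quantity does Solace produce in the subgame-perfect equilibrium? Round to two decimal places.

The follower Solace best-responds to any q_B: π_S = (282 - Q)q_S - 51q_S.
Follower FOC: 231 - q_B - 2q_S = 0, so q_S(q_B) = (231 - q_B)/2.
Bastion substitutes q_S(q_B) into its own profit: π_B = q_B(282 - q_B - (231 - q_B)/2) - 14q_B = (333/2 - (1/2)q_B)q_B - 14q_B.
Leader FOC: 305/2 - q_B = 0, so q_B = 305/2.
Then q_S = (231 - 305/2)/2 = 157/4.

39.25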